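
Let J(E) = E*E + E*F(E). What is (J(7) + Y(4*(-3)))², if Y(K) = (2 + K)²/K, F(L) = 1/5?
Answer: 398161/225 ≈ 1769.6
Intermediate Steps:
F(L) = ⅕
J(E) = E² + E/5 (J(E) = E*E + E*(⅕) = E² + E/5)
Y(K) = (2 + K)²/K
(J(7) + Y(4*(-3)))² = (7*(⅕ + 7) + (2 + 4*(-3))²/((4*(-3))))² = (7*(36/5) + (2 - 12)²/(-12))² = (252/5 - 1/12*(-10)²)² = (252/5 - 1/12*100)² = (252/5 - 25/3)² = (631/15)² = 398161/225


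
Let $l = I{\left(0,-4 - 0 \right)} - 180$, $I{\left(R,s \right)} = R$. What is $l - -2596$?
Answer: $2416$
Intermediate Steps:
$l = -180$ ($l = 0 - 180 = -180$)
$l - -2596 = -180 - -2596 = -180 + 2596 = 2416$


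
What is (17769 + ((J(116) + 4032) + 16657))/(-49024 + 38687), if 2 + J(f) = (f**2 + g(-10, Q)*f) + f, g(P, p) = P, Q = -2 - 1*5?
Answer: -50868/10337 ≈ -4.9210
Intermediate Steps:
Q = -7 (Q = -2 - 5 = -7)
J(f) = -2 + f**2 - 9*f (J(f) = -2 + ((f**2 - 10*f) + f) = -2 + (f**2 - 9*f) = -2 + f**2 - 9*f)
(17769 + ((J(116) + 4032) + 16657))/(-49024 + 38687) = (17769 + (((-2 + 116**2 - 9*116) + 4032) + 16657))/(-49024 + 38687) = (17769 + (((-2 + 13456 - 1044) + 4032) + 16657))/(-10337) = (17769 + ((12410 + 4032) + 16657))*(-1/10337) = (17769 + (16442 + 16657))*(-1/10337) = (17769 + 33099)*(-1/10337) = 50868*(-1/10337) = -50868/10337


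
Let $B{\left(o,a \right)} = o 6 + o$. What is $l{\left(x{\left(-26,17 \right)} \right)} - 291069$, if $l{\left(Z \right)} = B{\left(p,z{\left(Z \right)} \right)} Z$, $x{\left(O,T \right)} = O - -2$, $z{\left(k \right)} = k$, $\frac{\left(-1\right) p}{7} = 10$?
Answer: $-279309$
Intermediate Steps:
$p = -70$ ($p = \left(-7\right) 10 = -70$)
$B{\left(o,a \right)} = 7 o$ ($B{\left(o,a \right)} = 6 o + o = 7 o$)
$x{\left(O,T \right)} = 2 + O$ ($x{\left(O,T \right)} = O + 2 = 2 + O$)
$l{\left(Z \right)} = - 490 Z$ ($l{\left(Z \right)} = 7 \left(-70\right) Z = - 490 Z$)
$l{\left(x{\left(-26,17 \right)} \right)} - 291069 = - 490 \left(2 - 26\right) - 291069 = \left(-490\right) \left(-24\right) - 291069 = 11760 - 291069 = -279309$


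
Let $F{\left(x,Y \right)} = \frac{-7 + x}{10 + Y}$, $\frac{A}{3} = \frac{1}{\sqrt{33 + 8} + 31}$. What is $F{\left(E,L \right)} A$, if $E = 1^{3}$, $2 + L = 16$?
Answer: $- \frac{93}{3680} + \frac{3 \sqrt{41}}{3680} \approx -0.020052$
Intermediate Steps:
$L = 14$ ($L = -2 + 16 = 14$)
$E = 1$
$A = \frac{3}{31 + \sqrt{41}}$ ($A = \frac{3}{\sqrt{33 + 8} + 31} = \frac{3}{\sqrt{41} + 31} = \frac{3}{31 + \sqrt{41}} \approx 0.080207$)
$F{\left(x,Y \right)} = \frac{-7 + x}{10 + Y}$
$F{\left(E,L \right)} A = \frac{-7 + 1}{10 + 14} \left(\frac{93}{920} - \frac{3 \sqrt{41}}{920}\right) = \frac{1}{24} \left(-6\right) \left(\frac{93}{920} - \frac{3 \sqrt{41}}{920}\right) = - \frac{\frac{93}{920} - \frac{3 \sqrt{41}}{920}}{4} = - \frac{93}{3680} + \frac{3 \sqrt{41}}{3680}$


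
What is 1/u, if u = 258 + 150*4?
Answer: 1/858 ≈ 0.0011655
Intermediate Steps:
u = 858 (u = 258 + 600 = 858)
1/u = 1/858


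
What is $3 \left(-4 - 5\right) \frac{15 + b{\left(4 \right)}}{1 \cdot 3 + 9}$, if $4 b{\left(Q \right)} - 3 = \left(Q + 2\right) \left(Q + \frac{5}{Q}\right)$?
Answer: $- \frac{1701}{32} \approx -53.156$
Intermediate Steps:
$b{\left(Q \right)} = \frac{3}{4} + \frac{\left(2 + Q\right) \left(Q + \frac{5}{Q}\right)}{4}$ ($b{\left(Q \right)} = \frac{3}{4} + \frac{\left(Q + 2\right) \left(Q + \frac{5}{Q}\right)}{4} = \frac{3}{4} + \frac{\left(2 + Q\right) \left(Q + \frac{5}{Q}\right)}{4}$)
$3 \left(-4 - 5\right) \frac{15 + b{\left(4 \right)}}{1 \cdot 3 + 9} = 3 \left(-4 - 5\right) \frac{15 + \frac{10 + 4 \left(8 + 4^{2} + 2 \cdot 4\right)}{4 \cdot 4}}{1 \cdot 3 + 9} = 3 \left(-9\right) \frac{15 + \frac{1}{4} \cdot \frac{1}{4} \left(10 + 4 \left(8 + 16 + 8\right)\right)}{3 + 9} = - 27 \frac{15 + \frac{1}{4} \cdot \frac{1}{4} \left(10 + 4 \cdot 32\right)}{12} = - 27 \left(15 + \frac{1}{4} \cdot \frac{1}{4} \left(10 + 128\right)\right) \frac{1}{12} = - 27 \left(15 + \frac{1}{4} \cdot \frac{1}{4} \cdot 138\right) \frac{1}{12} = - 27 \left(15 + \frac{69}{8}\right) \frac{1}{12} = - 27 \cdot \frac{189}{8} \cdot \frac{1}{12} = \left(-27\right) \frac{63}{32} = - \frac{1701}{32}$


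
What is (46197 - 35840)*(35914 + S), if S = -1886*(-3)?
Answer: 430561204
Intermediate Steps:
S = 5658
(46197 - 35840)*(35914 + S) = (46197 - 35840)*(35914 + 5658) = 10357*41572 = 430561204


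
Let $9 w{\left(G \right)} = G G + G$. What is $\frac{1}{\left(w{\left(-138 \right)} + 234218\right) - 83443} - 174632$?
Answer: $- \frac{80090950261}{458627} \approx -1.7463 \cdot 10^{5}$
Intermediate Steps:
$w{\left(G \right)} = \frac{G}{9} + \frac{G^{2}}{9}$ ($w{\left(G \right)} = \frac{G G + G}{9} = \frac{G^{2} + G}{9} = \frac{G + G^{2}}{9} = \frac{G}{9} + \frac{G^{2}}{9}$)
$\frac{1}{\left(w{\left(-138 \right)} + 234218\right) - 83443} - 174632 = \frac{1}{\left(\frac{1}{9} \left(-138\right) \left(1 - 138\right) + 234218\right) - 83443} - 174632 = \frac{1}{\left(\frac{1}{9} \left(-138\right) \left(-137\right) + 234218\right) - 83443} - 174632 = \frac{1}{\left(\frac{6302}{3} + 234218\right) - 83443} - 174632 = \frac{1}{\frac{708956}{3} - 83443} - 174632 = \frac{1}{\frac{458627}{3}} - 174632 = \frac{3}{458627} - 174632 = - \frac{80090950261}{458627}$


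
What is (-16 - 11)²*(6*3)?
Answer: 13122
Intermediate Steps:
(-16 - 11)²*(6*3) = (-27)²*18 = 729*18 = 13122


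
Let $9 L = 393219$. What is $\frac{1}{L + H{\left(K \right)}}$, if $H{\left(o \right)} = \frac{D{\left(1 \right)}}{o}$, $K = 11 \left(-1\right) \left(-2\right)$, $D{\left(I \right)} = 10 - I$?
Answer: $\frac{22}{961211} \approx 2.2888 \cdot 10^{-5}$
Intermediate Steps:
$L = 43691$ ($L = \frac{1}{9} \cdot 393219 = 43691$)
$K = 22$ ($K = \left(-11\right) \left(-2\right) = 22$)
$H{\left(o \right)} = \frac{9}{o}$ ($H{\left(o \right)} = \frac{10 - 1}{o} = \frac{9}{o}$)
$\frac{1}{L + H{\left(K \right)}} = \frac{1}{43691 + \frac{9}{22}} = \frac{1}{\frac{961211}{22}} = \frac{22}{961211}$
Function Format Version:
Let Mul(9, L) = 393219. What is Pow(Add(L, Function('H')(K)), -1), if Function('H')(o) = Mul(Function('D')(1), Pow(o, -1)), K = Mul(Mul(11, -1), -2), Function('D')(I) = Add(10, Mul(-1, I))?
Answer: Rational(22, 961211) ≈ 2.2888e-5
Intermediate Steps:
L = 43691 (L = Mul(Rational(1, 9), 393219) = 43691)
K = 22 (K = Mul(-11, -2) = 22)
Function('H')(o) = Mul(9, Pow(o, -1)) (Function('H')(o) = Mul(Add(10, Mul(-1, 1)), Pow(o, -1)) = Mul(Add(10, -1), Pow(o, -1)) = Mul(9, Pow(o, -1)))
Pow(Add(L, Function('H')(K)), -1) = Pow(Add(43691, Mul(9, Pow(22, -1))), -1) = Pow(Add(43691, Mul(9, Rational(1, 22))), -1) = Pow(Add(43691, Rational(9, 22)), -1) = Pow(Rational(961211, 22), -1) = Rational(22, 961211)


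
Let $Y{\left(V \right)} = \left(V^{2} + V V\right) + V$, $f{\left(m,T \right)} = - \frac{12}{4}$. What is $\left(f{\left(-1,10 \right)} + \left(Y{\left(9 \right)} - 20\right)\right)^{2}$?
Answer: $21904$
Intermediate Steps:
$f{\left(m,T \right)} = -3$ ($f{\left(m,T \right)} = \left(-12\right) \frac{1}{4} = -3$)
$Y{\left(V \right)} = V + 2 V^{2}$ ($Y{\left(V \right)} = \left(V^{2} + V^{2}\right) + V = 2 V^{2} + V = V + 2 V^{2}$)
$\left(f{\left(-1,10 \right)} + \left(Y{\left(9 \right)} - 20\right)\right)^{2} = \left(-3 - \left(20 - 9 \left(1 + 2 \cdot 9\right)\right)\right)^{2} = \left(-3 - \left(20 - 9 \left(1 + 18\right)\right)\right)^{2} = \left(-3 + \left(9 \cdot 19 - 20\right)\right)^{2} = \left(-3 + \left(171 - 20\right)\right)^{2} = \left(-3 + 151\right)^{2} = 148^{2} = 21904$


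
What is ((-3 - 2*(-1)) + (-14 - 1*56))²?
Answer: 5041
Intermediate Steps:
((-3 - 2*(-1)) + (-14 - 1*56))² = ((-3 + 2) + (-14 - 56))² = (-1 - 70)² = (-71)² = 5041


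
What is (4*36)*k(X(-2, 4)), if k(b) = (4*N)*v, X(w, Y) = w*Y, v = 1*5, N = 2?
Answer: 5760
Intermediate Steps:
v = 5
X(w, Y) = Y*w
k(b) = 40 (k(b) = (4*2)*5 = 8*5 = 40)
(4*36)*k(X(-2, 4)) = (4*36)*40 = 144*40 = 5760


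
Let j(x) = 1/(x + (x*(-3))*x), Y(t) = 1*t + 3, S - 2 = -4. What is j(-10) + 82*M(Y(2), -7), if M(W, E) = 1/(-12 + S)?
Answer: -12717/2170 ≈ -5.8604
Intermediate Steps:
S = -2 (S = 2 - 4 = -2)
Y(t) = 3 + t (Y(t) = t + 3 = 3 + t)
j(x) = 1/(x - 3*x²) (j(x) = 1/(x + (-3*x)*x) = 1/(x - 3*x²))
M(W, E) = -1/14 (M(W, E) = 1/(-12 - 2) = 1/(-14) = -1/14)
j(-10) + 82*M(Y(2), -7) = -1/(-10*(-1 + 3*(-10))) + 82*(-1/14) = -1*(-⅒)/(-1 - 30) - 41/7 = -1*(-⅒)/(-31) - 41/7 = -1*(-⅒)*(-1/31) - 41/7 = -1/310 - 41/7 = -12717/2170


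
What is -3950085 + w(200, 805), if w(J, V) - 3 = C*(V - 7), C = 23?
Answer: -3931728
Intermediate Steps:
w(J, V) = -158 + 23*V (w(J, V) = 3 + 23*(V - 7) = 3 + 23*(-7 + V) = 3 + (-161 + 23*V) = -158 + 23*V)
-3950085 + w(200, 805) = -3950085 + (-158 + 23*805) = -3950085 + (-158 + 18515) = -3950085 + 18357 = -3931728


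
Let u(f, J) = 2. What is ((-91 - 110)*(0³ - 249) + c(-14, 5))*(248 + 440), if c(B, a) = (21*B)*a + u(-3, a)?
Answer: 33423728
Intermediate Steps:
c(B, a) = 2 + 21*B*a (c(B, a) = (21*B)*a + 2 = 21*B*a + 2 = 2 + 21*B*a)
((-91 - 110)*(0³ - 249) + c(-14, 5))*(248 + 440) = ((-91 - 110)*(0³ - 249) + (2 + 21*(-14)*5))*(248 + 440) = (-201*(0 - 249) + (2 - 1470))*688 = (-201*(-249) - 1468)*688 = (50049 - 1468)*688 = 48581*688 = 33423728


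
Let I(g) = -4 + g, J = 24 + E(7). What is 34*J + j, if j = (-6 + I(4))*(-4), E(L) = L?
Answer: 1078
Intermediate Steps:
J = 31 (J = 24 + 7 = 31)
j = 24 (j = (-6 + (-4 + 4))*(-4) = (-6 + 0)*(-4) = -6*(-4) = 24)
34*J + j = 34*31 + 24 = 1054 + 24 = 1078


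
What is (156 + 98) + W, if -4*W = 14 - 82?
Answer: 271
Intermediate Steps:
W = 17 (W = -(14 - 82)/4 = -¼*(-68) = 17)
(156 + 98) + W = (156 + 98) + 17 = 254 + 17 = 271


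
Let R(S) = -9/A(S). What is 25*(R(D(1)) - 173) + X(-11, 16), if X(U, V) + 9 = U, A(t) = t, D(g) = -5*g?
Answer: -4300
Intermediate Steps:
X(U, V) = -9 + U
R(S) = -9/S
25*(R(D(1)) - 173) + X(-11, 16) = 25*(-9/((-5*1)) - 173) + (-9 - 11) = 25*(-9/(-5) - 173) - 20 = 25*(-9*(-⅕) - 173) - 20 = 25*(9/5 - 173) - 20 = 25*(-856/5) - 20 = -4280 - 20 = -4300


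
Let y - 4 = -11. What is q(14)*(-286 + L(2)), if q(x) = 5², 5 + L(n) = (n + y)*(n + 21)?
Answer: -10150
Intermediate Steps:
y = -7 (y = 4 - 11 = -7)
L(n) = -5 + (-7 + n)*(21 + n) (L(n) = -5 + (n - 7)*(n + 21) = -5 + (-7 + n)*(21 + n))
q(x) = 25
q(14)*(-286 + L(2)) = 25*(-286 + (-152 + 2² + 14*2)) = 25*(-286 + (-152 + 4 + 28)) = 25*(-286 - 120) = 25*(-406) = -10150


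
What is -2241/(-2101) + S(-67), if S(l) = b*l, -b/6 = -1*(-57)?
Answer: 48144555/2101 ≈ 22915.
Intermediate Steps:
b = -342 (b = -(-6)*(-57) = -6*57 = -342)
S(l) = -342*l
-2241/(-2101) + S(-67) = -2241/(-2101) - 342*(-67) = -2241*(-1/2101) + 22914 = 2241/2101 + 22914 = 48144555/2101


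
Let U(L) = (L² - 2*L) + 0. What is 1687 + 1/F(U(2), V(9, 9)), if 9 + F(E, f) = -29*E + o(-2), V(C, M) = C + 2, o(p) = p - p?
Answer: 15182/9 ≈ 1686.9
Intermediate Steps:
o(p) = 0
U(L) = L² - 2*L
V(C, M) = 2 + C
F(E, f) = -9 - 29*E (F(E, f) = -9 + (-29*E + 0) = -9 - 29*E)
1687 + 1/F(U(2), V(9, 9)) = 1687 + 1/(-9 - 58*(-2 + 2)) = 1687 + 1/(-9 - 58*0) = 1687 + 1/(-9 - 29*0) = 1687 + 1/(-9 + 0) = 1687 + 1/(-9) = 1687 - ⅑ = 15182/9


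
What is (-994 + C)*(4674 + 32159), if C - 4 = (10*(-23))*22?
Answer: -222839650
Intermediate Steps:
C = -5056 (C = 4 + (10*(-23))*22 = 4 - 230*22 = 4 - 5060 = -5056)
(-994 + C)*(4674 + 32159) = (-994 - 5056)*(4674 + 32159) = -6050*36833 = -222839650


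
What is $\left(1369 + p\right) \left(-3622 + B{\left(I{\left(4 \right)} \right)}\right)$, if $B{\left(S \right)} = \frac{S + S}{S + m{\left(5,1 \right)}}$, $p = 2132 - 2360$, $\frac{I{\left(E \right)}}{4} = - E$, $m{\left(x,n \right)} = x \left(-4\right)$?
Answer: $- \frac{37185190}{9} \approx -4.1317 \cdot 10^{6}$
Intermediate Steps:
$m{\left(x,n \right)} = - 4 x$
$I{\left(E \right)} = - 4 E$ ($I{\left(E \right)} = 4 \left(- E\right) = - 4 E$)
$p = -228$ ($p = 2132 - 2360 = -228$)
$B{\left(S \right)} = \frac{2 S}{-20 + S}$ ($B{\left(S \right)} = \frac{S + S}{S - 20} = \frac{2 S}{S - 20} = \frac{2 S}{-20 + S}$)
$\left(1369 + p\right) \left(-3622 + B{\left(I{\left(4 \right)} \right)}\right) = \left(1369 - 228\right) \left(-3622 + \frac{2 \left(\left(-4\right) 4\right)}{-20 - 16}\right) = 1141 \left(-3622 + 2 \left(-16\right) \frac{1}{-20 - 16}\right) = 1141 \left(-3622 + 2 \left(-16\right) \frac{1}{-36}\right) = 1141 \left(-3622 + 2 \left(-16\right) \left(- \frac{1}{36}\right)\right) = 1141 \left(-3622 + \frac{8}{9}\right) = 1141 \left(- \frac{32590}{9}\right) = - \frac{37185190}{9}$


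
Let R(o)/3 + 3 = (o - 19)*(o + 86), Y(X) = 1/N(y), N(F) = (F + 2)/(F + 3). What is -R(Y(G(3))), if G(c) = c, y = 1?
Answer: 13913/3 ≈ 4637.7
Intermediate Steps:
N(F) = (2 + F)/(3 + F)
Y(X) = 4/3 (Y(X) = 1/((2 + 1)/(3 + 1)) = 1/(3/4) = 1/((¼)*3) = 1/(¾) = 4/3)
R(o) = -9 + 3*(-19 + o)*(86 + o) (R(o) = -9 + 3*((o - 19)*(o + 86)) = -9 + 3*((-19 + o)*(86 + o)) = -9 + 3*(-19 + o)*(86 + o))
-R(Y(G(3))) = -(-4911 + 3*(4/3)² + 201*(4/3)) = -(-4911 + 3*(16/9) + 268) = -(-4911 + 16/3 + 268) = -1*(-13913/3) = 13913/3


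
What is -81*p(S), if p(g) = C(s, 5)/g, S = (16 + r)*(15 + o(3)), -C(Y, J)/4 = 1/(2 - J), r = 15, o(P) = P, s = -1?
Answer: -6/31 ≈ -0.19355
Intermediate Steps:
C(Y, J) = -4/(2 - J)
S = 558 (S = (16 + 15)*(15 + 3) = 31*18 = 558)
p(g) = 4/(3*g) (p(g) = (4/(-2 + 5))/g = (4/3)/g = (4*(1/3))/g = 4/(3*g))
-81*p(S) = -108/558 = -81*2/837 = -6/31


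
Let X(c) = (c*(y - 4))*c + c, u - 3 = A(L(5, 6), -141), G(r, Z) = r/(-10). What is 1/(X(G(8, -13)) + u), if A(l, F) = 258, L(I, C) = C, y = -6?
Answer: 5/1269 ≈ 0.0039401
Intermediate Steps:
G(r, Z) = -r/10 (G(r, Z) = r*(-⅒) = -r/10)
u = 261 (u = 3 + 258 = 261)
X(c) = c - 10*c² (X(c) = (c*(-6 - 4))*c + c = (c*(-10))*c + c = (-10*c)*c + c = -10*c² + c = c - 10*c²)
1/(X(G(8, -13)) + u) = 1/((-⅒*8)*(1 - (-1)*8) + 261) = 1/(-4*(1 - 10*(-⅘))/5 + 261) = 1/(-4*(1 + 8)/5 + 261) = 1/(-⅘*9 + 261) = 1/(-36/5 + 261) = 1/(1269/5) = 5/1269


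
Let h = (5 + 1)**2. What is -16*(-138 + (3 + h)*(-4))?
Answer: 4704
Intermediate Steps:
h = 36 (h = 6**2 = 36)
-16*(-138 + (3 + h)*(-4)) = -16*(-138 + (3 + 36)*(-4)) = -16*(-138 + 39*(-4)) = -16*(-138 - 156) = -16*(-294) = 4704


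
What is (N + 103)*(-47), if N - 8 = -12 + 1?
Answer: -4700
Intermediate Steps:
N = -3 (N = 8 + (-12 + 1) = 8 - 11 = -3)
(N + 103)*(-47) = (-3 + 103)*(-47) = 100*(-47) = -4700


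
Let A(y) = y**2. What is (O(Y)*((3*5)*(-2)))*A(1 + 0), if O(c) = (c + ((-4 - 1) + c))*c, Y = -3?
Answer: -990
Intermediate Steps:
O(c) = c*(-5 + 2*c) (O(c) = (c + (-5 + c))*c = (-5 + 2*c)*c = c*(-5 + 2*c))
(O(Y)*((3*5)*(-2)))*A(1 + 0) = ((-3*(-5 + 2*(-3)))*((3*5)*(-2)))*(1 + 0)**2 = ((-3*(-5 - 6))*(15*(-2)))*1**2 = (-3*(-11)*(-30))*1 = (33*(-30))*1 = -990*1 = -990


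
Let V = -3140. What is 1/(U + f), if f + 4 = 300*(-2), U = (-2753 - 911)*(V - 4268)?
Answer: 1/27142308 ≈ 3.6843e-8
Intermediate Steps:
U = 27142912 (U = (-2753 - 911)*(-3140 - 4268) = -3664*(-7408) = 27142912)
f = -604 (f = -4 + 300*(-2) = -4 - 600 = -604)
1/(U + f) = 1/(27142912 - 604) = 1/27142308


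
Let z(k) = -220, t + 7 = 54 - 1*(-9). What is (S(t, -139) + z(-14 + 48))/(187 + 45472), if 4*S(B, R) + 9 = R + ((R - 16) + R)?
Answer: -661/91318 ≈ -0.0072384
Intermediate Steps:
t = 56 (t = -7 + (54 - 1*(-9)) = -7 + (54 + 9) = -7 + 63 = 56)
S(B, R) = -25/4 + 3*R/4 (S(B, R) = -9/4 + (R + ((R - 16) + R))/4 = -9/4 + (R + ((-16 + R) + R))/4 = -9/4 + (R + (-16 + 2*R))/4 = -9/4 + (-16 + 3*R)/4 = -9/4 + (-4 + 3*R/4) = -25/4 + 3*R/4)
(S(t, -139) + z(-14 + 48))/(187 + 45472) = ((-25/4 + (3/4)*(-139)) - 220)/(187 + 45472) = ((-25/4 - 417/4) - 220)/45659 = (-221/2 - 220)*(1/45659) = -661/2*1/45659 = -661/91318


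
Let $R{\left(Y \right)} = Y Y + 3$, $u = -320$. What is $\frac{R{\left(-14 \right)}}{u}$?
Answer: $- \frac{199}{320} \approx -0.62187$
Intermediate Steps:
$R{\left(Y \right)} = 3 + Y^{2}$ ($R{\left(Y \right)} = Y^{2} + 3 = 3 + Y^{2}$)
$\frac{R{\left(-14 \right)}}{u} = \frac{3 + \left(-14\right)^{2}}{-320} = \left(3 + 196\right) \left(- \frac{1}{320}\right) = 199 \left(- \frac{1}{320}\right) = - \frac{199}{320}$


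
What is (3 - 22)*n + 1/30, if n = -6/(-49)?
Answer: -3371/1470 ≈ -2.2932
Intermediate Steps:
n = 6/49 (n = -6*(-1/49) = 6/49 ≈ 0.12245)
(3 - 22)*n + 1/30 = (3 - 22)*(6/49) + 1/30 = -19*6/49 + 1/30 = -114/49 + 1/30 = -3371/1470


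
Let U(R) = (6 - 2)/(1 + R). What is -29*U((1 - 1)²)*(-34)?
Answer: 3944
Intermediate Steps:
U(R) = 4/(1 + R)
-29*U((1 - 1)²)*(-34) = -116/(1 + (1 - 1)²)*(-34) = -116/(1 + 0²)*(-34) = -116/(1 + 0)*(-34) = -116/1*(-34) = -116*(-34) = 3944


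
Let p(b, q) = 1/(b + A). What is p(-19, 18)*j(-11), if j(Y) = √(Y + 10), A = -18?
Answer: -I/37 ≈ -0.027027*I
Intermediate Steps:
p(b, q) = 1/(-18 + b) (p(b, q) = 1/(b - 18) = 1/(-18 + b))
j(Y) = √(10 + Y)
p(-19, 18)*j(-11) = √(10 - 11)/(-18 - 19) = √(-1)/(-37) = -I/37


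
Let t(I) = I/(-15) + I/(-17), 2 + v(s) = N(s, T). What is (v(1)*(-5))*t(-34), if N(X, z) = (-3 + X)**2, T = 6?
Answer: -128/3 ≈ -42.667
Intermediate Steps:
v(s) = -2 + (-3 + s)**2
t(I) = -32*I/255 (t(I) = I*(-1/15) + I*(-1/17) = -I/15 - I/17 = -32*I/255)
(v(1)*(-5))*t(-34) = ((-2 + (-3 + 1)**2)*(-5))*(-32/255*(-34)) = ((-2 + (-2)**2)*(-5))*(64/15) = ((-2 + 4)*(-5))*(64/15) = (2*(-5))*(64/15) = -10*64/15 = -128/3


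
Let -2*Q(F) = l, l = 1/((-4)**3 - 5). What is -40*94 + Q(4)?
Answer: -518879/138 ≈ -3760.0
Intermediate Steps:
l = -1/69 (l = 1/(-64 - 5) = 1/(-69) = -1/69 ≈ -0.014493)
Q(F) = 1/138 (Q(F) = -1/2*(-1/69) = 1/138)
-40*94 + Q(4) = -40*94 + 1/138 = -3760 + 1/138 = -518879/138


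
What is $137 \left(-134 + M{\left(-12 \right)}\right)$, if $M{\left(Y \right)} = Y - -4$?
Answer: $-19454$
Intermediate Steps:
$M{\left(Y \right)} = 4 + Y$ ($M{\left(Y \right)} = Y + 4 = 4 + Y$)
$137 \left(-134 + M{\left(-12 \right)}\right) = 137 \left(-134 + \left(4 - 12\right)\right) = 137 \left(-134 - 8\right) = 137 \left(-142\right) = -19454$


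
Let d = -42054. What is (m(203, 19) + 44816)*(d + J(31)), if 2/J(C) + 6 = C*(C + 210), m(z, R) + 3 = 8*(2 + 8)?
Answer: -14093399017444/7465 ≈ -1.8879e+9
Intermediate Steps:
m(z, R) = 77 (m(z, R) = -3 + 8*(2 + 8) = -3 + 8*10 = -3 + 80 = 77)
J(C) = 2/(-6 + C*(210 + C)) (J(C) = 2/(-6 + C*(C + 210)) = 2/(-6 + C*(210 + C)))
(m(203, 19) + 44816)*(d + J(31)) = (77 + 44816)*(-42054 + 2/(-6 + 31**2 + 210*31)) = 44893*(-42054 + 2/(-6 + 961 + 6510)) = 44893*(-42054 + 2/7465) = 44893*(-313933108/7465) = -14093399017444/7465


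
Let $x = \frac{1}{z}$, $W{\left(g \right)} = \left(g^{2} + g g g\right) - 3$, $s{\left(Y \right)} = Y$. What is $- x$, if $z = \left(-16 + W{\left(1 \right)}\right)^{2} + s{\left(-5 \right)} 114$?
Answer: $\frac{1}{281} \approx 0.0035587$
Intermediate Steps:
$W{\left(g \right)} = -3 + g^{2} + g^{3}$ ($W{\left(g \right)} = \left(g^{2} + g^{2} g\right) - 3 = \left(g^{2} + g^{3}\right) - 3 = -3 + g^{2} + g^{3}$)
$z = -281$ ($z = \left(-16 + \left(-3 + 1^{2} + 1^{3}\right)\right)^{2} - 570 = \left(-16 + \left(-3 + 1 + 1\right)\right)^{2} - 570 = \left(-16 - 1\right)^{2} - 570 = \left(-17\right)^{2} - 570 = 289 - 570 = -281$)
$x = - \frac{1}{281}$ ($x = \frac{1}{-281} = - \frac{1}{281} \approx -0.0035587$)
$- x = \left(-1\right) \left(- \frac{1}{281}\right) = \frac{1}{281}$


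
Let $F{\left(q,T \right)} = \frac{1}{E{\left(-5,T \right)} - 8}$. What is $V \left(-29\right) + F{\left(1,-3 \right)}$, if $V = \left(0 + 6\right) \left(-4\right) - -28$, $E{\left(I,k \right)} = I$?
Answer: $- \frac{1509}{13} \approx -116.08$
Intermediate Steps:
$F{\left(q,T \right)} = - \frac{1}{13}$ ($F{\left(q,T \right)} = \frac{1}{-5 - 8} = \frac{1}{-13} = - \frac{1}{13}$)
$V = 4$ ($V = 6 \left(-4\right) + 28 = -24 + 28 = 4$)
$V \left(-29\right) + F{\left(1,-3 \right)} = 4 \left(-29\right) - \frac{1}{13} = -116 - \frac{1}{13} = - \frac{1509}{13}$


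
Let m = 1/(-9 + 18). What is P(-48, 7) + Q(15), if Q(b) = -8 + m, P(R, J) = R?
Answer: -503/9 ≈ -55.889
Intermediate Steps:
m = 1/9 ≈ 0.11111
Q(b) = -71/9 (Q(b) = -8 + 1/9 = -71/9)
P(-48, 7) + Q(15) = -48 - 71/9 = -503/9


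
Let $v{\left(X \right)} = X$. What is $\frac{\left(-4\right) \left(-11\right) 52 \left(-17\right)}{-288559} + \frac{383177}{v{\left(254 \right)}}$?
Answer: $\frac{110579051527}{73293986} \approx 1508.7$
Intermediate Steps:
$\frac{\left(-4\right) \left(-11\right) 52 \left(-17\right)}{-288559} + \frac{383177}{v{\left(254 \right)}} = \frac{\left(-4\right) \left(-11\right) 52 \left(-17\right)}{-288559} + \frac{383177}{254} = 44 \cdot 52 \left(-17\right) \left(- \frac{1}{288559}\right) + 383177 \cdot \frac{1}{254} = 2288 \left(-17\right) \left(- \frac{1}{288559}\right) + \frac{383177}{254} = \left(-38896\right) \left(- \frac{1}{288559}\right) + \frac{383177}{254} = \frac{38896}{288559} + \frac{383177}{254} = \frac{110579051527}{73293986}$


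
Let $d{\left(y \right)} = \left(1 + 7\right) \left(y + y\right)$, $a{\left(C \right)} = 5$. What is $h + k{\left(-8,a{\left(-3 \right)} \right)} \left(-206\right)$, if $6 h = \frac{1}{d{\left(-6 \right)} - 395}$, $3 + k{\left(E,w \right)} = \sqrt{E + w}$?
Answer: $\frac{1820627}{2946} - 206 i \sqrt{3} \approx 618.0 - 356.8 i$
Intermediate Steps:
$k{\left(E,w \right)} = -3 + \sqrt{E + w}$
$d{\left(y \right)} = 16 y$ ($d{\left(y \right)} = 8 \cdot 2 y = 16 y$)
$h = - \frac{1}{2946}$ ($h = \frac{1}{6 \left(16 \left(-6\right) - 395\right)} = \frac{1}{6 \left(-96 - 395\right)} = \frac{1}{6 \left(-491\right)} = \frac{1}{6} \left(- \frac{1}{491}\right) = - \frac{1}{2946} \approx -0.00033944$)
$h + k{\left(-8,a{\left(-3 \right)} \right)} \left(-206\right) = - \frac{1}{2946} + \left(-3 + \sqrt{-8 + 5}\right) \left(-206\right) = - \frac{1}{2946} + \left(-3 + \sqrt{-3}\right) \left(-206\right) = - \frac{1}{2946} + \left(-3 + i \sqrt{3}\right) \left(-206\right) = - \frac{1}{2946} + \left(618 - 206 i \sqrt{3}\right) = \frac{1820627}{2946} - 206 i \sqrt{3}$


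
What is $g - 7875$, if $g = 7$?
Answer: $-7868$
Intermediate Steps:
$g - 7875 = 7 - 7875 = -7868$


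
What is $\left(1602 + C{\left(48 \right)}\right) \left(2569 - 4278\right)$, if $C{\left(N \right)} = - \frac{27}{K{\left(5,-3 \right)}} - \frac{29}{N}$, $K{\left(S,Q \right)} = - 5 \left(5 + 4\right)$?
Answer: $- \frac{657074611}{240} \approx -2.7378 \cdot 10^{6}$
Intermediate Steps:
$K{\left(S,Q \right)} = -45$ ($K{\left(S,Q \right)} = \left(-5\right) 9 = -45$)
$C{\left(N \right)} = \frac{3}{5} - \frac{29}{N}$ ($C{\left(N \right)} = - \frac{27}{-45} - \frac{29}{N} = \left(-27\right) \left(- \frac{1}{45}\right) - \frac{29}{N} = \frac{3}{5} - \frac{29}{N}$)
$\left(1602 + C{\left(48 \right)}\right) \left(2569 - 4278\right) = \left(1602 + \left(\frac{3}{5} - \frac{29}{48}\right)\right) \left(2569 - 4278\right) = \left(1602 + \left(\frac{3}{5} - \frac{29}{48}\right)\right) \left(-1709\right) = \left(1602 - \frac{1}{240}\right) \left(-1709\right) = \frac{384479}{240} \left(-1709\right) = - \frac{657074611}{240}$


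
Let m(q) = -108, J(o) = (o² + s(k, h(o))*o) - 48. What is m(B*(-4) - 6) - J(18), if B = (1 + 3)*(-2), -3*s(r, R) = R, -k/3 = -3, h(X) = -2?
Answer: -396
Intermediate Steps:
k = 9 (k = -3*(-3) = 9)
s(r, R) = -R/3
J(o) = -48 + o² + 2*o/3 (J(o) = (o² + (-⅓*(-2))*o) - 48 = (o² + 2*o/3) - 48 = -48 + o² + 2*o/3)
B = -8 (B = 4*(-2) = -8)
m(B*(-4) - 6) - J(18) = -108 - (-48 + 18² + (⅔)*18) = -108 - (-48 + 324 + 12) = -108 - 1*288 = -108 - 288 = -396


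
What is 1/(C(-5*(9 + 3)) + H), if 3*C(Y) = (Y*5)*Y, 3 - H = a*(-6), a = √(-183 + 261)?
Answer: 667/4003689 - 2*√78/12011067 ≈ 0.00016513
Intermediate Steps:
a = √78 ≈ 8.8318
H = 3 + 6*√78 (H = 3 - √78*(-6) = 3 - (-6)*√78 = 3 + 6*√78 ≈ 55.991)
C(Y) = 5*Y²/3 (C(Y) = ((Y*5)*Y)/3 = ((5*Y)*Y)/3 = (5*Y²)/3 = 5*Y²/3)
1/(C(-5*(9 + 3)) + H) = 1/(5*(-5*(9 + 3))²/3 + (3 + 6*√78)) = 1/(5*(-5*12)²/3 + (3 + 6*√78)) = 1/((5/3)*(-60)² + (3 + 6*√78)) = 1/((5/3)*3600 + (3 + 6*√78)) = 1/(6000 + (3 + 6*√78)) = 1/(6003 + 6*√78)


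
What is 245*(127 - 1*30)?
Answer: 23765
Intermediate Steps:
245*(127 - 1*30) = 245*(127 - 30) = 245*97 = 23765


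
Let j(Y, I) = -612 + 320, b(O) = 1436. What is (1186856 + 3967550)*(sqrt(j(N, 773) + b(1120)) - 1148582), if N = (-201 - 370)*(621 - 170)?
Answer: -5920257952292 + 10308812*sqrt(286) ≈ -5.9201e+12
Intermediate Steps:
N = -257521 (N = -571*451 = -257521)
j(Y, I) = -292
(1186856 + 3967550)*(sqrt(j(N, 773) + b(1120)) - 1148582) = (1186856 + 3967550)*(sqrt(-292 + 1436) - 1148582) = 5154406*(sqrt(1144) - 1148582) = 5154406*(2*sqrt(286) - 1148582) = 5154406*(-1148582 + 2*sqrt(286)) = -5920257952292 + 10308812*sqrt(286)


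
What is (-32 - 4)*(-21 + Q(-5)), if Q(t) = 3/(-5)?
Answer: 3888/5 ≈ 777.60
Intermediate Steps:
Q(t) = -⅗ (Q(t) = 3*(-⅕) = -⅗)
(-32 - 4)*(-21 + Q(-5)) = (-32 - 4)*(-21 - ⅗) = -36*(-108/5) = 3888/5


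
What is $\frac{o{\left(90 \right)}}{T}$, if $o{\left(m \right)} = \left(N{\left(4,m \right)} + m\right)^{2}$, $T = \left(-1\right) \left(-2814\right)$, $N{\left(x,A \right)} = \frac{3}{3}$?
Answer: $\frac{1183}{402} \approx 2.9428$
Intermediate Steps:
$N{\left(x,A \right)} = 1$ ($N{\left(x,A \right)} = 3 \cdot \frac{1}{3} = 1$)
$T = 2814$
$o{\left(m \right)} = \left(1 + m\right)^{2}$
$\frac{o{\left(90 \right)}}{T} = \frac{\left(1 + 90\right)^{2}}{2814} = 91^{2} \cdot \frac{1}{2814} = 8281 \cdot \frac{1}{2814} = \frac{1183}{402}$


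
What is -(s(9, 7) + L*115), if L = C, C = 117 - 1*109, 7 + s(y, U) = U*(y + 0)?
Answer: -976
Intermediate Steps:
s(y, U) = -7 + U*y (s(y, U) = -7 + U*(y + 0) = -7 + U*y)
C = 8 (C = 117 - 109 = 8)
L = 8
-(s(9, 7) + L*115) = -((-7 + 7*9) + 8*115) = -((-7 + 63) + 920) = -(56 + 920) = -1*976 = -976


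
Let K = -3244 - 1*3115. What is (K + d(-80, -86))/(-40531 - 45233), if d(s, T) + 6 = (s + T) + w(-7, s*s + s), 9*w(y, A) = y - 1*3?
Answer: 58789/771876 ≈ 0.076164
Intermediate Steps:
w(y, A) = -1/3 + y/9 (w(y, A) = (y - 1*3)/9 = (y - 3)/9 = (-3 + y)/9 = -1/3 + y/9)
d(s, T) = -64/9 + T + s (d(s, T) = -6 + ((s + T) + (-1/3 + (1/9)*(-7))) = -6 + ((T + s) + (-1/3 - 7/9)) = -6 + ((T + s) - 10/9) = -6 + (-10/9 + T + s) = -64/9 + T + s)
K = -6359 (K = -3244 - 3115 = -6359)
(K + d(-80, -86))/(-40531 - 45233) = (-6359 + (-64/9 - 86 - 80))/(-40531 - 45233) = (-6359 - 1558/9)/(-85764) = -58789/9*(-1/85764) = 58789/771876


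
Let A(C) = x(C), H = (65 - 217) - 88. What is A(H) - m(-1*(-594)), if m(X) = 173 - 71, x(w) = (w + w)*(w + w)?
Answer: 230298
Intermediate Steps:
x(w) = 4*w² (x(w) = (2*w)*(2*w) = 4*w²)
H = -240 (H = -152 - 88 = -240)
A(C) = 4*C²
m(X) = 102
A(H) - m(-1*(-594)) = 4*(-240)² - 1*102 = 4*57600 - 102 = 230400 - 102 = 230298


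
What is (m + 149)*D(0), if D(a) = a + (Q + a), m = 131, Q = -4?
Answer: -1120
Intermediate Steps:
D(a) = -4 + 2*a (D(a) = a + (-4 + a) = -4 + 2*a)
(m + 149)*D(0) = (131 + 149)*(-4 + 2*0) = 280*(-4 + 0) = 280*(-4) = -1120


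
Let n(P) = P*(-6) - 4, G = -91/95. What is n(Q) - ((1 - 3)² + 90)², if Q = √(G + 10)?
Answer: -8840 - 6*√81605/95 ≈ -8858.0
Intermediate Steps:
G = -91/95 (G = -91*1/95 = -91/95 ≈ -0.95789)
Q = √81605/95 (Q = √(-91/95 + 10) = √(859/95) = √81605/95 ≈ 3.0070)
n(P) = -4 - 6*P (n(P) = -6*P - 4 = -4 - 6*P)
n(Q) - ((1 - 3)² + 90)² = (-4 - 6*√81605/95) - ((1 - 3)² + 90)² = (-4 - 6*√81605/95) - ((-2)² + 90)² = (-4 - 6*√81605/95) - (4 + 90)² = (-4 - 6*√81605/95) - 1*94² = (-4 - 6*√81605/95) - 1*8836 = (-4 - 6*√81605/95) - 8836 = -8840 - 6*√81605/95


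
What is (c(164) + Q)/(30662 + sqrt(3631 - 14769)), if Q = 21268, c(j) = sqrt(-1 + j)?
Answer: (21268 + sqrt(163))/(30662 + I*sqrt(11138)) ≈ 0.69404 - 0.0023888*I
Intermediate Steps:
(c(164) + Q)/(30662 + sqrt(3631 - 14769)) = (sqrt(-1 + 164) + 21268)/(30662 + sqrt(3631 - 14769)) = (sqrt(163) + 21268)/(30662 + sqrt(-11138)) = (21268 + sqrt(163))/(30662 + I*sqrt(11138))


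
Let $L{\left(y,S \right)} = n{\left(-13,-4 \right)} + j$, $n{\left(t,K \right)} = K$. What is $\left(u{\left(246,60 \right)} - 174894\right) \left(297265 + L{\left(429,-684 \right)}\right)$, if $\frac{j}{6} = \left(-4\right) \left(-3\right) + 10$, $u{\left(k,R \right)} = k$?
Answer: $-51939092664$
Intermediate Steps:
$j = 132$ ($j = 6 \left(\left(-4\right) \left(-3\right) + 10\right) = 6 \left(12 + 10\right) = 6 \cdot 22 = 132$)
$L{\left(y,S \right)} = 128$ ($L{\left(y,S \right)} = -4 + 132 = 128$)
$\left(u{\left(246,60 \right)} - 174894\right) \left(297265 + L{\left(429,-684 \right)}\right) = \left(246 - 174894\right) \left(297265 + 128\right) = \left(-174648\right) 297393 = -51939092664$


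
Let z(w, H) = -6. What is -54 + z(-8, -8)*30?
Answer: -234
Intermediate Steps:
-54 + z(-8, -8)*30 = -54 - 6*30 = -54 - 180 = -234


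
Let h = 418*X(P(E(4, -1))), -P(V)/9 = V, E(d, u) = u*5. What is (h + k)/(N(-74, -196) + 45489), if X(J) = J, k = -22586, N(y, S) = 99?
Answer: -944/11397 ≈ -0.082829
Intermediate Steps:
E(d, u) = 5*u
P(V) = -9*V
h = 18810 (h = 418*(-45*(-1)) = 418*(-9*(-5)) = 418*45 = 18810)
(h + k)/(N(-74, -196) + 45489) = (18810 - 22586)/(99 + 45489) = -3776/45588 = -3776*1/45588 = -944/11397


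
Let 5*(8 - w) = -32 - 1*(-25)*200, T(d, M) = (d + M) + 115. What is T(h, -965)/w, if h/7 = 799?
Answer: -23715/4928 ≈ -4.8123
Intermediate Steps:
h = 5593 (h = 7*799 = 5593)
T(d, M) = 115 + M + d (T(d, M) = (M + d) + 115 = 115 + M + d)
w = -4928/5 (w = 8 - (-32 - 1*(-25)*200)/5 = 8 - (-32 + 25*200)/5 = 8 - (-32 + 5000)/5 = 8 - ⅕*4968 = 8 - 4968/5 = -4928/5 ≈ -985.60)
T(h, -965)/w = (115 - 965 + 5593)/(-4928/5) = 4743*(-5/4928) = -23715/4928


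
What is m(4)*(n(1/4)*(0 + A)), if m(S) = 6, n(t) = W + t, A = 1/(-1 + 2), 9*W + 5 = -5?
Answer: -31/6 ≈ -5.1667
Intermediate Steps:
W = -10/9 (W = -5/9 + (1/9)*(-5) = -5/9 - 5/9 = -10/9 ≈ -1.1111)
A = 1 (A = 1/1 = 1)
n(t) = -10/9 + t
m(4)*(n(1/4)*(0 + A)) = 6*((-10/9 + 1/4)*(0 + 1)) = 6*((-10/9 + 1/4)*1) = 6*(-31/36*1) = 6*(-31/36) = -31/6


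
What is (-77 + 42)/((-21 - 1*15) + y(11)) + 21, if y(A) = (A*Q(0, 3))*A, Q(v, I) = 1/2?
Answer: 137/7 ≈ 19.571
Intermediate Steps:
Q(v, I) = 1/2 (Q(v, I) = 1*(1/2) = 1/2)
y(A) = A**2/2 (y(A) = (A*(1/2))*A = (A/2)*A = A**2/2)
(-77 + 42)/((-21 - 1*15) + y(11)) + 21 = (-77 + 42)/((-21 - 1*15) + (1/2)*11**2) + 21 = -35/((-21 - 15) + (1/2)*121) + 21 = -35/(-36 + 121/2) + 21 = -35/(49/2) + 21 = (2/49)*(-35) + 21 = -10/7 + 21 = 137/7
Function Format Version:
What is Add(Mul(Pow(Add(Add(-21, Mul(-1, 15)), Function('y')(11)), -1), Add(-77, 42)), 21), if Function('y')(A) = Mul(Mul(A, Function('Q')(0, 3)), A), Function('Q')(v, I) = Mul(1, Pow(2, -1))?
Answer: Rational(137, 7) ≈ 19.571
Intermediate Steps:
Function('Q')(v, I) = Rational(1, 2) (Function('Q')(v, I) = Mul(1, Rational(1, 2)) = Rational(1, 2))
Function('y')(A) = Mul(Rational(1, 2), Pow(A, 2)) (Function('y')(A) = Mul(Mul(A, Rational(1, 2)), A) = Mul(Mul(Rational(1, 2), A), A) = Mul(Rational(1, 2), Pow(A, 2)))
Add(Mul(Pow(Add(Add(-21, Mul(-1, 15)), Function('y')(11)), -1), Add(-77, 42)), 21) = Add(Mul(Pow(Add(Add(-21, Mul(-1, 15)), Mul(Rational(1, 2), Pow(11, 2))), -1), Add(-77, 42)), 21) = Add(Mul(Pow(Add(Add(-21, -15), Mul(Rational(1, 2), 121)), -1), -35), 21) = Add(Mul(Pow(Add(-36, Rational(121, 2)), -1), -35), 21) = Add(Mul(Pow(Rational(49, 2), -1), -35), 21) = Add(Mul(Rational(2, 49), -35), 21) = Add(Rational(-10, 7), 21) = Rational(137, 7)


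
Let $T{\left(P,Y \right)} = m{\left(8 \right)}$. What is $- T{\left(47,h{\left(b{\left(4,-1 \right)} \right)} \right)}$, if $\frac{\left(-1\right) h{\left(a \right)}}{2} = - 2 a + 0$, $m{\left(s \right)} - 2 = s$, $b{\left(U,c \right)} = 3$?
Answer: $-10$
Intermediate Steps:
$m{\left(s \right)} = 2 + s$
$h{\left(a \right)} = 4 a$ ($h{\left(a \right)} = - 2 \left(- 2 a + 0\right) = - 2 \left(- 2 a\right) = 4 a$)
$T{\left(P,Y \right)} = 10$ ($T{\left(P,Y \right)} = 2 + 8 = 10$)
$- T{\left(47,h{\left(b{\left(4,-1 \right)} \right)} \right)} = \left(-1\right) 10 = -10$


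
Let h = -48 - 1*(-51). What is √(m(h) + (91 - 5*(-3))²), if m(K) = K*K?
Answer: √11245 ≈ 106.04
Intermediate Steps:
h = 3 (h = -48 + 51 = 3)
m(K) = K²
√(m(h) + (91 - 5*(-3))²) = √(3² + (91 - 5*(-3))²) = √(9 + (91 + 15)²) = √(9 + 106²) = √(9 + 11236) = √11245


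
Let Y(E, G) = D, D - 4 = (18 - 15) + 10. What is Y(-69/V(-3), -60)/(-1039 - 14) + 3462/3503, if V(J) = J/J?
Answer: 3585935/3688659 ≈ 0.97215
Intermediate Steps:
D = 17 (D = 4 + ((18 - 15) + 10) = 4 + (3 + 10) = 4 + 13 = 17)
V(J) = 1
Y(E, G) = 17
Y(-69/V(-3), -60)/(-1039 - 14) + 3462/3503 = 17/(-1039 - 14) + 3462/3503 = 17/(-1053) + 3462*(1/3503) = 17*(-1/1053) + 3462/3503 = -17/1053 + 3462/3503 = 3585935/3688659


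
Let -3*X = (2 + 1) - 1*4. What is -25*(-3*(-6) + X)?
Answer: -1375/3 ≈ -458.33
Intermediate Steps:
X = ⅓ (X = -((2 + 1) - 1*4)/3 = -(3 - 4)/3 = -⅓*(-1) = ⅓ ≈ 0.33333)
-25*(-3*(-6) + X) = -25*(-3*(-6) + ⅓) = -25*(18 + ⅓) = -25*55/3 = -1375/3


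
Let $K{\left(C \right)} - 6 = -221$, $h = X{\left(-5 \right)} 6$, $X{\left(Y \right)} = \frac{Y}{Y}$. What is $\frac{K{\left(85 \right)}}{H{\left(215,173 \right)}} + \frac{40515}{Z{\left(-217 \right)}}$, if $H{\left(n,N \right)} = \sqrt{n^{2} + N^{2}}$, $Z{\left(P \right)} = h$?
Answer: $\frac{13505}{2} - \frac{215 \sqrt{76154}}{76154} \approx 6751.7$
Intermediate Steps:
$X{\left(Y \right)} = 1$
$h = 6$ ($h = 1 \cdot 6 = 6$)
$Z{\left(P \right)} = 6$
$K{\left(C \right)} = -215$ ($K{\left(C \right)} = 6 - 221 = -215$)
$H{\left(n,N \right)} = \sqrt{N^{2} + n^{2}}$
$\frac{K{\left(85 \right)}}{H{\left(215,173 \right)}} + \frac{40515}{Z{\left(-217 \right)}} = - \frac{215}{\sqrt{173^{2} + 215^{2}}} + \frac{40515}{6} = - \frac{215}{\sqrt{29929 + 46225}} + 40515 \cdot \frac{1}{6} = - \frac{215}{\sqrt{76154}} + \frac{13505}{2} = - 215 \frac{\sqrt{76154}}{76154} + \frac{13505}{2} = - \frac{215 \sqrt{76154}}{76154} + \frac{13505}{2} = \frac{13505}{2} - \frac{215 \sqrt{76154}}{76154}$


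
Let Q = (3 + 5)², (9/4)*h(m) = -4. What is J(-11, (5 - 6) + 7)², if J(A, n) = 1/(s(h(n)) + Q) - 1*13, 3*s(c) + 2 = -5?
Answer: 5769604/34225 ≈ 168.58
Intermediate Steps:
h(m) = -16/9 (h(m) = (4/9)*(-4) = -16/9)
Q = 64 (Q = 8² = 64)
s(c) = -7/3 (s(c) = -⅔ + (⅓)*(-5) = -⅔ - 5/3 = -7/3)
J(A, n) = -2402/185 (J(A, n) = 1/(-7/3 + 64) - 1*13 = 1/(185/3) - 13 = 3/185 - 13 = -2402/185)
J(-11, (5 - 6) + 7)² = (-2402/185)² = 5769604/34225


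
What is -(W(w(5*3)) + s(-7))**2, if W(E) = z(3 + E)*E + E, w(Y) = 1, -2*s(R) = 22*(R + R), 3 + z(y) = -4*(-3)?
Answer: -26896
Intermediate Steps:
z(y) = 9 (z(y) = -3 - 4*(-3) = -3 + 12 = 9)
s(R) = -22*R (s(R) = -11*(R + R) = -11*2*R = -22*R)
W(E) = 10*E (W(E) = 9*E + E = 10*E)
-(W(w(5*3)) + s(-7))**2 = -(10*1 - 22*(-7))**2 = -(10 + 154)**2 = -1*164**2 = -1*26896 = -26896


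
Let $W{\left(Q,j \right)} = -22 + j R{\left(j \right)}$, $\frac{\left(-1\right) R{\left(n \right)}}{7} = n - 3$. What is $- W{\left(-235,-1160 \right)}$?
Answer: $9443582$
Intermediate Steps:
$R{\left(n \right)} = 21 - 7 n$ ($R{\left(n \right)} = - 7 \left(n - 3\right) = - 7 \left(-3 + n\right) = 21 - 7 n$)
$W{\left(Q,j \right)} = -22 + j \left(21 - 7 j\right)$
$- W{\left(-235,-1160 \right)} = - (-22 - - 8120 \left(-3 - 1160\right)) = - (-22 - \left(-8120\right) \left(-1163\right)) = - (-22 - 9443560) = \left(-1\right) \left(-9443582\right) = 9443582$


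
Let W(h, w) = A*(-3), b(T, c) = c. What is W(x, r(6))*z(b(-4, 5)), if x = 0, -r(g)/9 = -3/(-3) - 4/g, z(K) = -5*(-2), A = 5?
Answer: -150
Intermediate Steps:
z(K) = 10
r(g) = -9 + 36/g (r(g) = -9*(-3/(-3) - 4/g) = -9*(-3*(-⅓) - 4/g) = -9*(1 - 4/g) = -9 + 36/g)
W(h, w) = -15 (W(h, w) = 5*(-3) = -15)
W(x, r(6))*z(b(-4, 5)) = -15*10 = -150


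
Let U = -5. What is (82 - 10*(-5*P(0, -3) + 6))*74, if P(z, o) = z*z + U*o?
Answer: 57128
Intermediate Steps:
P(z, o) = z**2 - 5*o (P(z, o) = z*z - 5*o = z**2 - 5*o)
(82 - 10*(-5*P(0, -3) + 6))*74 = (82 - 10*(-5*(0**2 - 5*(-3)) + 6))*74 = (82 - 10*(-5*(0 + 15) + 6))*74 = (82 - 10*(-5*15 + 6))*74 = (82 - 10*(-75 + 6))*74 = (82 - 10*(-69))*74 = (82 + 690)*74 = 772*74 = 57128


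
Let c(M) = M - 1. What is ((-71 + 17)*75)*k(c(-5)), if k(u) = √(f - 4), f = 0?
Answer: -8100*I ≈ -8100.0*I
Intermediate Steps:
c(M) = -1 + M
k(u) = 2*I (k(u) = √(0 - 4) = √(-4) = 2*I)
((-71 + 17)*75)*k(c(-5)) = ((-71 + 17)*75)*(2*I) = (-54*75)*(2*I) = -8100*I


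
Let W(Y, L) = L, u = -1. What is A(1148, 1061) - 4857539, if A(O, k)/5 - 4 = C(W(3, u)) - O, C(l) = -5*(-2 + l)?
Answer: -4863184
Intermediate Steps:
C(l) = 10 - 5*l
A(O, k) = 95 - 5*O (A(O, k) = 20 + 5*((10 - 5*(-1)) - O) = 20 + 5*((10 + 5) - O) = 20 + 5*(15 - O) = 20 + (75 - 5*O) = 95 - 5*O)
A(1148, 1061) - 4857539 = (95 - 5*1148) - 4857539 = (95 - 5740) - 4857539 = -5645 - 4857539 = -4863184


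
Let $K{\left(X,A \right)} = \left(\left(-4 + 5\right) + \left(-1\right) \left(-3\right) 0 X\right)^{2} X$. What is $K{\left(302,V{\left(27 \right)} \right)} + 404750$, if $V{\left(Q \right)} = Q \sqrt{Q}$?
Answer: $405052$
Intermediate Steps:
$V{\left(Q \right)} = Q^{\frac{3}{2}}$
$K{\left(X,A \right)} = X$ ($K{\left(X,A \right)} = \left(1 + 3 \cdot 0 X\right)^{2} X = \left(1 + 0 X\right)^{2} X = \left(1 + 0\right)^{2} X = 1^{2} X = 1 X = X$)
$K{\left(302,V{\left(27 \right)} \right)} + 404750 = 302 + 404750 = 405052$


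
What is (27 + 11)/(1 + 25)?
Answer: 19/13 ≈ 1.4615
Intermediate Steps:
(27 + 11)/(1 + 25) = 38/26 = (1/26)*38 = 19/13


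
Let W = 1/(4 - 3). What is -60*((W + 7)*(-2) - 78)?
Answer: 5640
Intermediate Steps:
W = 1 (W = 1/1 = 1)
-60*((W + 7)*(-2) - 78) = -60*((1 + 7)*(-2) - 78) = -60*(8*(-2) - 78) = -60*(-16 - 78) = -60*(-94) = 5640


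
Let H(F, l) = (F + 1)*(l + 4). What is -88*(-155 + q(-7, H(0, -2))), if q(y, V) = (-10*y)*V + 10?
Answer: 440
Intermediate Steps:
H(F, l) = (1 + F)*(4 + l)
q(y, V) = 10 - 10*V*y (q(y, V) = -10*V*y + 10 = 10 - 10*V*y)
-88*(-155 + q(-7, H(0, -2))) = -88*(-155 + (10 - 10*(4 - 2 + 4*0 + 0*(-2))*(-7))) = -88*(-155 + (10 - 10*(4 - 2 + 0 + 0)*(-7))) = -88*(-155 + (10 - 10*2*(-7))) = -88*(-155 + (10 + 140)) = -88*(-155 + 150) = -88*(-5) = 440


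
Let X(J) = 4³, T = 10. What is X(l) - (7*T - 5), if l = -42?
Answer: -1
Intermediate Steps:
X(J) = 64
X(l) - (7*T - 5) = 64 - (7*10 - 5) = 64 - (70 - 5) = 64 - 1*65 = 64 - 65 = -1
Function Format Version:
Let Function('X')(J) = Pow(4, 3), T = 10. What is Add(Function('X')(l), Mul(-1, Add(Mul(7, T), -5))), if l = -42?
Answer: -1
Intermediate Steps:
Function('X')(J) = 64
Add(Function('X')(l), Mul(-1, Add(Mul(7, T), -5))) = Add(64, Mul(-1, Add(Mul(7, 10), -5))) = Add(64, Mul(-1, Add(70, -5))) = Add(64, Mul(-1, 65)) = Add(64, -65) = -1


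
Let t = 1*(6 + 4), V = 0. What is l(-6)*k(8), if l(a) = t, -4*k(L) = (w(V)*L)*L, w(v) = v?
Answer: 0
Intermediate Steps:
t = 10 (t = 1*10 = 10)
k(L) = 0 (k(L) = -0*L*L/4 = -0*L = -1/4*0 = 0)
l(a) = 10
l(-6)*k(8) = 10*0 = 0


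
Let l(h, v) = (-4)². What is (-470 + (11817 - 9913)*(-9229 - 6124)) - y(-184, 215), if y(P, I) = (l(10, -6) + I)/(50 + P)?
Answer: -3917165757/134 ≈ -2.9233e+7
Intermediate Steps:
l(h, v) = 16
y(P, I) = (16 + I)/(50 + P)
(-470 + (11817 - 9913)*(-9229 - 6124)) - y(-184, 215) = (-470 + (11817 - 9913)*(-9229 - 6124)) - (16 + 215)/(50 - 184) = (-470 + 1904*(-15353)) - 231/(-134) = (-470 - 29232112) - (-1)*231/134 = -29232582 - 1*(-231/134) = -29232582 + 231/134 = -3917165757/134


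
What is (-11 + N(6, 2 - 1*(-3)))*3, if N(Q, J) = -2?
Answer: -39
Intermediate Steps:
(-11 + N(6, 2 - 1*(-3)))*3 = (-11 - 2)*3 = -13*3 = -39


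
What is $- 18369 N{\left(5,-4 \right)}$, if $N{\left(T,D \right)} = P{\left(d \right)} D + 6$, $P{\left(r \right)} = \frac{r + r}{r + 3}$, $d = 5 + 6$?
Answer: $\frac{36738}{7} \approx 5248.3$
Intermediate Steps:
$d = 11$
$P{\left(r \right)} = \frac{2 r}{3 + r}$
$N{\left(T,D \right)} = 6 + \frac{11 D}{7}$ ($N{\left(T,D \right)} = 2 \cdot 11 \frac{1}{3 + 11} D + 6 = 2 \cdot 11 \cdot \frac{1}{14} D + 6 = \frac{11 D}{7} + 6 = 6 + \frac{11 D}{7}$)
$- 18369 N{\left(5,-4 \right)} = - 18369 \left(6 + \frac{11}{7} \left(-4\right)\right) = - 18369 \left(6 - \frac{44}{7}\right) = \left(-18369\right) \left(- \frac{2}{7}\right) = \frac{36738}{7}$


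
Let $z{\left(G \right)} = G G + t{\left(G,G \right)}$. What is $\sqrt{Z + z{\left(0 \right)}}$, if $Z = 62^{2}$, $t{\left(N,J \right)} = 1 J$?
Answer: $62$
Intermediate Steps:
$t{\left(N,J \right)} = J$
$z{\left(G \right)} = G + G^{2}$ ($z{\left(G \right)} = G G + G = G^{2} + G = G + G^{2}$)
$Z = 3844$
$\sqrt{Z + z{\left(0 \right)}} = \sqrt{3844 + 0 \left(1 + 0\right)} = \sqrt{3844 + 0 \cdot 1} = \sqrt{3844 + 0} = \sqrt{3844} = 62$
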